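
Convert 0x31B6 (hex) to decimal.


Positional values:
Position 0: 6 × 16^0 = 6 × 1 = 6
Position 1: B × 16^1 = 11 × 16 = 176
Position 2: 1 × 16^2 = 1 × 256 = 256
Position 3: 3 × 16^3 = 3 × 4096 = 12288
Sum = 6 + 176 + 256 + 12288
= 12726


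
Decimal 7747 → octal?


Divide by 8 repeatedly:
7747 ÷ 8 = 968 remainder 3
968 ÷ 8 = 121 remainder 0
121 ÷ 8 = 15 remainder 1
15 ÷ 8 = 1 remainder 7
1 ÷ 8 = 0 remainder 1
Reading remainders bottom-up:
= 0o17103


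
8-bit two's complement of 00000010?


Original: 00000010
Step 1 - Invert all bits: 11111101
Step 2 - Add 1: 11111101 + 1
= 11111110 (represents -2)


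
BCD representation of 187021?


Each digit → 4-bit binary:
  1 → 0001
  8 → 1000
  7 → 0111
  0 → 0000
  2 → 0010
  1 → 0001
= 0001 1000 0111 0000 0010 0001


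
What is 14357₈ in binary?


Each octal digit → 3 binary bits:
  1 = 001
  4 = 100
  3 = 011
  5 = 101
  7 = 111
Concatenate: 001 100 011 101 111
= 001100011101111


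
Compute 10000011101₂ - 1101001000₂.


Align and subtract column by column (LSB to MSB, borrowing when needed):
  10000011101
- 01101001000
  -----------
  col 0: (1 - 0 borrow-in) - 0 → 1 - 0 = 1, borrow out 0
  col 1: (0 - 0 borrow-in) - 0 → 0 - 0 = 0, borrow out 0
  col 2: (1 - 0 borrow-in) - 0 → 1 - 0 = 1, borrow out 0
  col 3: (1 - 0 borrow-in) - 1 → 1 - 1 = 0, borrow out 0
  col 4: (1 - 0 borrow-in) - 0 → 1 - 0 = 1, borrow out 0
  col 5: (0 - 0 borrow-in) - 0 → 0 - 0 = 0, borrow out 0
  col 6: (0 - 0 borrow-in) - 1 → borrow from next column: (0+2) - 1 = 1, borrow out 1
  col 7: (0 - 1 borrow-in) - 0 → borrow from next column: (-1+2) - 0 = 1, borrow out 1
  col 8: (0 - 1 borrow-in) - 1 → borrow from next column: (-1+2) - 1 = 0, borrow out 1
  col 9: (0 - 1 borrow-in) - 1 → borrow from next column: (-1+2) - 1 = 0, borrow out 1
  col 10: (1 - 1 borrow-in) - 0 → 0 - 0 = 0, borrow out 0
Reading bits MSB→LSB: 00011010101
Strip leading zeros: 11010101
= 11010101


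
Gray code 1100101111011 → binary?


Gray code: 1100101111011
MSB stays the same: 1
Each subsequent bit = prev_binary XOR current_gray:
  B[1] = 1 XOR 1 = 0
  B[2] = 0 XOR 0 = 0
  B[3] = 0 XOR 0 = 0
  B[4] = 0 XOR 1 = 1
  B[5] = 1 XOR 0 = 1
  B[6] = 1 XOR 1 = 0
  B[7] = 0 XOR 1 = 1
  B[8] = 1 XOR 1 = 0
  B[9] = 0 XOR 1 = 1
  B[10] = 1 XOR 0 = 1
  B[11] = 1 XOR 1 = 0
  B[12] = 0 XOR 1 = 1
= 1000110101101 (4525 decimal)


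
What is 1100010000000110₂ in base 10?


Positional values:
Bit 1: 1 × 2^1 = 2
Bit 2: 1 × 2^2 = 4
Bit 10: 1 × 2^10 = 1024
Bit 14: 1 × 2^14 = 16384
Bit 15: 1 × 2^15 = 32768
Sum = 2 + 4 + 1024 + 16384 + 32768
= 50182


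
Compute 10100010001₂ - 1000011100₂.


Align and subtract column by column (LSB to MSB, borrowing when needed):
  10100010001
- 01000011100
  -----------
  col 0: (1 - 0 borrow-in) - 0 → 1 - 0 = 1, borrow out 0
  col 1: (0 - 0 borrow-in) - 0 → 0 - 0 = 0, borrow out 0
  col 2: (0 - 0 borrow-in) - 1 → borrow from next column: (0+2) - 1 = 1, borrow out 1
  col 3: (0 - 1 borrow-in) - 1 → borrow from next column: (-1+2) - 1 = 0, borrow out 1
  col 4: (1 - 1 borrow-in) - 1 → borrow from next column: (0+2) - 1 = 1, borrow out 1
  col 5: (0 - 1 borrow-in) - 0 → borrow from next column: (-1+2) - 0 = 1, borrow out 1
  col 6: (0 - 1 borrow-in) - 0 → borrow from next column: (-1+2) - 0 = 1, borrow out 1
  col 7: (0 - 1 borrow-in) - 0 → borrow from next column: (-1+2) - 0 = 1, borrow out 1
  col 8: (1 - 1 borrow-in) - 0 → 0 - 0 = 0, borrow out 0
  col 9: (0 - 0 borrow-in) - 1 → borrow from next column: (0+2) - 1 = 1, borrow out 1
  col 10: (1 - 1 borrow-in) - 0 → 0 - 0 = 0, borrow out 0
Reading bits MSB→LSB: 01011110101
Strip leading zeros: 1011110101
= 1011110101


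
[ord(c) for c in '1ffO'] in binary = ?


String: '1ffO'  (4 characters)
Per-character ASCII lookup:
  '1': digits start at 48: '1' = 48 + 1 = 49 → 110001
  'f': lowercase starts at 97: 'f' = 97 + 5 = 102 → 1100110
  'f': lowercase starts at 97: 'f' = 97 + 5 = 102 → 1100110
  'O': uppercase starts at 65: 'O' = 65 + 14 = 79 → 1001111
= 110001 1100110 1100110 1001111


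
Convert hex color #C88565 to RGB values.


Hex: #C88565
R = C8₁₆ = 200
G = 85₁₆ = 133
B = 65₁₆ = 101
= RGB(200, 133, 101)


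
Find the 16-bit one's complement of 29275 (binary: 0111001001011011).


Original: 0111001001011011
Invert all bits:
  bit 0: 0 → 1
  bit 1: 1 → 0
  bit 2: 1 → 0
  bit 3: 1 → 0
  bit 4: 0 → 1
  bit 5: 0 → 1
  bit 6: 1 → 0
  bit 7: 0 → 1
  bit 8: 0 → 1
  bit 9: 1 → 0
  bit 10: 0 → 1
  bit 11: 1 → 0
  bit 12: 1 → 0
  bit 13: 0 → 1
  bit 14: 1 → 0
  bit 15: 1 → 0
= 1000110110100100


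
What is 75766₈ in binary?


Each octal digit → 3 binary bits:
  7 = 111
  5 = 101
  7 = 111
  6 = 110
  6 = 110
Concatenate: 111 101 111 110 110
= 111101111110110


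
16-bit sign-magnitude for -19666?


Sign bit: 1 (negative)
Magnitude: 19666 = 100110011010010
= 1100110011010010


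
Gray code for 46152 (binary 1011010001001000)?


Binary: 1011010001001000
Gray code: G = B XOR (B >> 1)
B >> 1 = 0101101000100100
1011010001001000 XOR 0101101000100100:
  1 XOR 0 = 1
  0 XOR 1 = 1
  1 XOR 0 = 1
  1 XOR 1 = 0
  0 XOR 1 = 1
  1 XOR 0 = 1
  0 XOR 1 = 1
  0 XOR 0 = 0
  0 XOR 0 = 0
  1 XOR 0 = 1
  0 XOR 1 = 1
  0 XOR 0 = 0
  1 XOR 0 = 1
  0 XOR 1 = 1
  0 XOR 0 = 0
  0 XOR 0 = 0
= 1110111001101100


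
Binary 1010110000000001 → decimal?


Positional values:
Bit 0: 1 × 2^0 = 1
Bit 10: 1 × 2^10 = 1024
Bit 11: 1 × 2^11 = 2048
Bit 13: 1 × 2^13 = 8192
Bit 15: 1 × 2^15 = 32768
Sum = 1 + 1024 + 2048 + 8192 + 32768
= 44033


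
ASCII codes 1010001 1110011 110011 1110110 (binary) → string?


Codes (binary): 1010001 1110011 110011 1110110
Per-code ASCII lookup:
  1010001 = 81  (range 65-90: uppercase, 81 - 65 = 16) → 'Q'
  1110011 = 115  (range 97-122: lowercase, 115 - 97 = 18) → 's'
  110011 = 51  (range 48-57: digits, 51 - 48 = 3) → '3'
  1110110 = 118  (range 97-122: lowercase, 118 - 97 = 21) → 'v'
= 'Qs3v'


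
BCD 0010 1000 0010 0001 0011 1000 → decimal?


Each 4-bit group → digit:
  0010 → 2
  1000 → 8
  0010 → 2
  0001 → 1
  0011 → 3
  1000 → 8
= 282138


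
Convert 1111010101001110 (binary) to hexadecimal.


Group into 4-bit nibbles: 1111010101001110
  1111 = F
  0101 = 5
  0100 = 4
  1110 = E
= 0xF54E


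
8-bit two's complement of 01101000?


Original: 01101000
Step 1 - Invert all bits: 10010111
Step 2 - Add 1: 10010111 + 1
= 10011000 (represents -104)


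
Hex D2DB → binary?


Each hex digit → 4 binary bits:
  D = 1101
  2 = 0010
  D = 1101
  B = 1011
Concatenate: 1101 0010 1101 1011
= 1101001011011011


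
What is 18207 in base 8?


Divide by 8 repeatedly:
18207 ÷ 8 = 2275 remainder 7
2275 ÷ 8 = 284 remainder 3
284 ÷ 8 = 35 remainder 4
35 ÷ 8 = 4 remainder 3
4 ÷ 8 = 0 remainder 4
Reading remainders bottom-up:
= 0o43437


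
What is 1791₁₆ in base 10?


Positional values:
Position 0: 1 × 16^0 = 1 × 1 = 1
Position 1: 9 × 16^1 = 9 × 16 = 144
Position 2: 7 × 16^2 = 7 × 256 = 1792
Position 3: 1 × 16^3 = 1 × 4096 = 4096
Sum = 1 + 144 + 1792 + 4096
= 6033


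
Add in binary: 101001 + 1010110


Align and add column by column (LSB to MSB, carry propagating):
  00101001
+ 01010110
  --------
  col 0: 1 + 0 + 0 (carry in) = 1 → bit 1, carry out 0
  col 1: 0 + 1 + 0 (carry in) = 1 → bit 1, carry out 0
  col 2: 0 + 1 + 0 (carry in) = 1 → bit 1, carry out 0
  col 3: 1 + 0 + 0 (carry in) = 1 → bit 1, carry out 0
  col 4: 0 + 1 + 0 (carry in) = 1 → bit 1, carry out 0
  col 5: 1 + 0 + 0 (carry in) = 1 → bit 1, carry out 0
  col 6: 0 + 1 + 0 (carry in) = 1 → bit 1, carry out 0
  col 7: 0 + 0 + 0 (carry in) = 0 → bit 0, carry out 0
Reading bits MSB→LSB: 01111111
Strip leading zeros: 1111111
= 1111111


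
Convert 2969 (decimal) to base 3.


Divide by 3 repeatedly:
2969 ÷ 3 = 989 remainder 2
989 ÷ 3 = 329 remainder 2
329 ÷ 3 = 109 remainder 2
109 ÷ 3 = 36 remainder 1
36 ÷ 3 = 12 remainder 0
12 ÷ 3 = 4 remainder 0
4 ÷ 3 = 1 remainder 1
1 ÷ 3 = 0 remainder 1
Reading remainders bottom-up:
= 11001222


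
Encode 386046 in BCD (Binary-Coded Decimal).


Each digit → 4-bit binary:
  3 → 0011
  8 → 1000
  6 → 0110
  0 → 0000
  4 → 0100
  6 → 0110
= 0011 1000 0110 0000 0100 0110


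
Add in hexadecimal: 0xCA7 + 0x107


Align and add column by column (LSB to MSB, each column mod 16 with carry):
  0CA7
+ 0107
  ----
  col 0: 7(7) + 7(7) + 0 (carry in) = 14 → E(14), carry out 0
  col 1: A(10) + 0(0) + 0 (carry in) = 10 → A(10), carry out 0
  col 2: C(12) + 1(1) + 0 (carry in) = 13 → D(13), carry out 0
  col 3: 0(0) + 0(0) + 0 (carry in) = 0 → 0(0), carry out 0
Reading digits MSB→LSB: 0DAE
Strip leading zeros: DAE
= 0xDAE


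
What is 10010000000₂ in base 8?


Group into 3-bit groups: 010010000000
  010 = 2
  010 = 2
  000 = 0
  000 = 0
= 0o2200


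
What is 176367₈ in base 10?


Positional values:
Position 0: 7 × 8^0 = 7
Position 1: 6 × 8^1 = 48
Position 2: 3 × 8^2 = 192
Position 3: 6 × 8^3 = 3072
Position 4: 7 × 8^4 = 28672
Position 5: 1 × 8^5 = 32768
Sum = 7 + 48 + 192 + 3072 + 28672 + 32768
= 64759


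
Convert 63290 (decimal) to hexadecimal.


Divide by 16 repeatedly:
63290 ÷ 16 = 3955 remainder 10 (A)
3955 ÷ 16 = 247 remainder 3 (3)
247 ÷ 16 = 15 remainder 7 (7)
15 ÷ 16 = 0 remainder 15 (F)
Reading remainders bottom-up:
= 0xF73A


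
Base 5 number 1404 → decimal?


Positional values (base 5):
  4 × 5^0 = 4 × 1 = 4
  0 × 5^1 = 0 × 5 = 0
  4 × 5^2 = 4 × 25 = 100
  1 × 5^3 = 1 × 125 = 125
Sum = 4 + 0 + 100 + 125
= 229


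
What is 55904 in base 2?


Divide by 2 repeatedly:
55904 ÷ 2 = 27952 remainder 0
27952 ÷ 2 = 13976 remainder 0
13976 ÷ 2 = 6988 remainder 0
6988 ÷ 2 = 3494 remainder 0
3494 ÷ 2 = 1747 remainder 0
1747 ÷ 2 = 873 remainder 1
873 ÷ 2 = 436 remainder 1
436 ÷ 2 = 218 remainder 0
218 ÷ 2 = 109 remainder 0
109 ÷ 2 = 54 remainder 1
54 ÷ 2 = 27 remainder 0
27 ÷ 2 = 13 remainder 1
13 ÷ 2 = 6 remainder 1
6 ÷ 2 = 3 remainder 0
3 ÷ 2 = 1 remainder 1
1 ÷ 2 = 0 remainder 1
Reading remainders bottom-up:
= 1101101001100000


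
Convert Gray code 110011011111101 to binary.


Gray code: 110011011111101
MSB stays the same: 1
Each subsequent bit = prev_binary XOR current_gray:
  B[1] = 1 XOR 1 = 0
  B[2] = 0 XOR 0 = 0
  B[3] = 0 XOR 0 = 0
  B[4] = 0 XOR 1 = 1
  B[5] = 1 XOR 1 = 0
  B[6] = 0 XOR 0 = 0
  B[7] = 0 XOR 1 = 1
  B[8] = 1 XOR 1 = 0
  B[9] = 0 XOR 1 = 1
  B[10] = 1 XOR 1 = 0
  B[11] = 0 XOR 1 = 1
  B[12] = 1 XOR 1 = 0
  B[13] = 0 XOR 0 = 0
  B[14] = 0 XOR 1 = 1
= 100010010101001 (17577 decimal)


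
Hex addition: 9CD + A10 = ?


Align and add column by column (LSB to MSB, each column mod 16 with carry):
  09CD
+ 0A10
  ----
  col 0: D(13) + 0(0) + 0 (carry in) = 13 → D(13), carry out 0
  col 1: C(12) + 1(1) + 0 (carry in) = 13 → D(13), carry out 0
  col 2: 9(9) + A(10) + 0 (carry in) = 19 → 3(3), carry out 1
  col 3: 0(0) + 0(0) + 1 (carry in) = 1 → 1(1), carry out 0
Reading digits MSB→LSB: 13DD
Strip leading zeros: 13DD
= 0x13DD


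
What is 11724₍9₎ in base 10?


Positional values (base 9):
  4 × 9^0 = 4 × 1 = 4
  2 × 9^1 = 2 × 9 = 18
  7 × 9^2 = 7 × 81 = 567
  1 × 9^3 = 1 × 729 = 729
  1 × 9^4 = 1 × 6561 = 6561
Sum = 4 + 18 + 567 + 729 + 6561
= 7879


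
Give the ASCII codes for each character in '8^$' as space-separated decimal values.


String: '8^$'  (3 characters)
Per-character ASCII lookup:
  '8': digits start at 48: '8' = 48 + 8 = 56
  '^': special character: '^' = 94
  '$': special character: '$' = 36
= 56 94 36


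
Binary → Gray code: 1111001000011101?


Binary: 1111001000011101
Gray code: G = B XOR (B >> 1)
B >> 1 = 0111100100001110
1111001000011101 XOR 0111100100001110:
  1 XOR 0 = 1
  1 XOR 1 = 0
  1 XOR 1 = 0
  1 XOR 1 = 0
  0 XOR 1 = 1
  0 XOR 0 = 0
  1 XOR 0 = 1
  0 XOR 1 = 1
  0 XOR 0 = 0
  0 XOR 0 = 0
  0 XOR 0 = 0
  1 XOR 0 = 1
  1 XOR 1 = 0
  1 XOR 1 = 0
  0 XOR 1 = 1
  1 XOR 0 = 1
= 1000101100010011


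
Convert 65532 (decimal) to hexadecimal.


Divide by 16 repeatedly:
65532 ÷ 16 = 4095 remainder 12 (C)
4095 ÷ 16 = 255 remainder 15 (F)
255 ÷ 16 = 15 remainder 15 (F)
15 ÷ 16 = 0 remainder 15 (F)
Reading remainders bottom-up:
= 0xFFFC


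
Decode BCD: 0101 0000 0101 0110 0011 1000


Each 4-bit group → digit:
  0101 → 5
  0000 → 0
  0101 → 5
  0110 → 6
  0011 → 3
  1000 → 8
= 505638


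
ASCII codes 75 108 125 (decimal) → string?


Codes (decimal): 75 108 125
Per-code ASCII lookup:
  75  (range 65-90: uppercase, 75 - 65 = 10) → 'K'
  108  (range 97-122: lowercase, 108 - 97 = 11) → 'l'
  125  (special character) → '}'
= 'Kl}'


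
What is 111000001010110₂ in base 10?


Positional values:
Bit 1: 1 × 2^1 = 2
Bit 2: 1 × 2^2 = 4
Bit 4: 1 × 2^4 = 16
Bit 6: 1 × 2^6 = 64
Bit 12: 1 × 2^12 = 4096
Bit 13: 1 × 2^13 = 8192
Bit 14: 1 × 2^14 = 16384
Sum = 2 + 4 + 16 + 64 + 4096 + 8192 + 16384
= 28758


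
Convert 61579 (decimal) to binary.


Divide by 2 repeatedly:
61579 ÷ 2 = 30789 remainder 1
30789 ÷ 2 = 15394 remainder 1
15394 ÷ 2 = 7697 remainder 0
7697 ÷ 2 = 3848 remainder 1
3848 ÷ 2 = 1924 remainder 0
1924 ÷ 2 = 962 remainder 0
962 ÷ 2 = 481 remainder 0
481 ÷ 2 = 240 remainder 1
240 ÷ 2 = 120 remainder 0
120 ÷ 2 = 60 remainder 0
60 ÷ 2 = 30 remainder 0
30 ÷ 2 = 15 remainder 0
15 ÷ 2 = 7 remainder 1
7 ÷ 2 = 3 remainder 1
3 ÷ 2 = 1 remainder 1
1 ÷ 2 = 0 remainder 1
Reading remainders bottom-up:
= 1111000010001011


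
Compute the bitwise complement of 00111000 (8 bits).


Original: 00111000
Invert all bits:
  bit 0: 0 → 1
  bit 1: 0 → 1
  bit 2: 1 → 0
  bit 3: 1 → 0
  bit 4: 1 → 0
  bit 5: 0 → 1
  bit 6: 0 → 1
  bit 7: 0 → 1
= 11000111


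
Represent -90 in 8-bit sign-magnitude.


Sign bit: 1 (negative)
Magnitude: 90 = 1011010
= 11011010


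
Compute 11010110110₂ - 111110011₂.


Align and subtract column by column (LSB to MSB, borrowing when needed):
  11010110110
- 00111110011
  -----------
  col 0: (0 - 0 borrow-in) - 1 → borrow from next column: (0+2) - 1 = 1, borrow out 1
  col 1: (1 - 1 borrow-in) - 1 → borrow from next column: (0+2) - 1 = 1, borrow out 1
  col 2: (1 - 1 borrow-in) - 0 → 0 - 0 = 0, borrow out 0
  col 3: (0 - 0 borrow-in) - 0 → 0 - 0 = 0, borrow out 0
  col 4: (1 - 0 borrow-in) - 1 → 1 - 1 = 0, borrow out 0
  col 5: (1 - 0 borrow-in) - 1 → 1 - 1 = 0, borrow out 0
  col 6: (0 - 0 borrow-in) - 1 → borrow from next column: (0+2) - 1 = 1, borrow out 1
  col 7: (1 - 1 borrow-in) - 1 → borrow from next column: (0+2) - 1 = 1, borrow out 1
  col 8: (0 - 1 borrow-in) - 1 → borrow from next column: (-1+2) - 1 = 0, borrow out 1
  col 9: (1 - 1 borrow-in) - 0 → 0 - 0 = 0, borrow out 0
  col 10: (1 - 0 borrow-in) - 0 → 1 - 0 = 1, borrow out 0
Reading bits MSB→LSB: 10011000011
Strip leading zeros: 10011000011
= 10011000011


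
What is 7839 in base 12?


Divide by 12 repeatedly:
7839 ÷ 12 = 653 remainder 3
653 ÷ 12 = 54 remainder 5
54 ÷ 12 = 4 remainder 6
4 ÷ 12 = 0 remainder 4
Reading remainders bottom-up:
= 4653


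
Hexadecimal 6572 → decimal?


Positional values:
Position 0: 2 × 16^0 = 2 × 1 = 2
Position 1: 7 × 16^1 = 7 × 16 = 112
Position 2: 5 × 16^2 = 5 × 256 = 1280
Position 3: 6 × 16^3 = 6 × 4096 = 24576
Sum = 2 + 112 + 1280 + 24576
= 25970


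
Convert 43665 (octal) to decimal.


Positional values:
Position 0: 5 × 8^0 = 5
Position 1: 6 × 8^1 = 48
Position 2: 6 × 8^2 = 384
Position 3: 3 × 8^3 = 1536
Position 4: 4 × 8^4 = 16384
Sum = 5 + 48 + 384 + 1536 + 16384
= 18357


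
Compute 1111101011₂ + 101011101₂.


Align and add column by column (LSB to MSB, carry propagating):
  01111101011
+ 00101011101
  -----------
  col 0: 1 + 1 + 0 (carry in) = 2 → bit 0, carry out 1
  col 1: 1 + 0 + 1 (carry in) = 2 → bit 0, carry out 1
  col 2: 0 + 1 + 1 (carry in) = 2 → bit 0, carry out 1
  col 3: 1 + 1 + 1 (carry in) = 3 → bit 1, carry out 1
  col 4: 0 + 1 + 1 (carry in) = 2 → bit 0, carry out 1
  col 5: 1 + 0 + 1 (carry in) = 2 → bit 0, carry out 1
  col 6: 1 + 1 + 1 (carry in) = 3 → bit 1, carry out 1
  col 7: 1 + 0 + 1 (carry in) = 2 → bit 0, carry out 1
  col 8: 1 + 1 + 1 (carry in) = 3 → bit 1, carry out 1
  col 9: 1 + 0 + 1 (carry in) = 2 → bit 0, carry out 1
  col 10: 0 + 0 + 1 (carry in) = 1 → bit 1, carry out 0
Reading bits MSB→LSB: 10101001000
Strip leading zeros: 10101001000
= 10101001000


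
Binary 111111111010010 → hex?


Group into 4-bit nibbles: 0111111111010010
  0111 = 7
  1111 = F
  1101 = D
  0010 = 2
= 0x7FD2


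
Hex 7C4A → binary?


Each hex digit → 4 binary bits:
  7 = 0111
  C = 1100
  4 = 0100
  A = 1010
Concatenate: 0111 1100 0100 1010
= 0111110001001010


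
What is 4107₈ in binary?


Each octal digit → 3 binary bits:
  4 = 100
  1 = 001
  0 = 000
  7 = 111
Concatenate: 100 001 000 111
= 100001000111


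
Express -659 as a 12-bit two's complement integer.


Original: 001010010011
Step 1 - Invert all bits: 110101101100
Step 2 - Add 1: 110101101100 + 1
= 110101101101 (represents -659)


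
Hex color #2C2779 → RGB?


Hex: #2C2779
R = 2C₁₆ = 44
G = 27₁₆ = 39
B = 79₁₆ = 121
= RGB(44, 39, 121)


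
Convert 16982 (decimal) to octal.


Divide by 8 repeatedly:
16982 ÷ 8 = 2122 remainder 6
2122 ÷ 8 = 265 remainder 2
265 ÷ 8 = 33 remainder 1
33 ÷ 8 = 4 remainder 1
4 ÷ 8 = 0 remainder 4
Reading remainders bottom-up:
= 0o41126


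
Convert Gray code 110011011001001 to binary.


Gray code: 110011011001001
MSB stays the same: 1
Each subsequent bit = prev_binary XOR current_gray:
  B[1] = 1 XOR 1 = 0
  B[2] = 0 XOR 0 = 0
  B[3] = 0 XOR 0 = 0
  B[4] = 0 XOR 1 = 1
  B[5] = 1 XOR 1 = 0
  B[6] = 0 XOR 0 = 0
  B[7] = 0 XOR 1 = 1
  B[8] = 1 XOR 1 = 0
  B[9] = 0 XOR 0 = 0
  B[10] = 0 XOR 0 = 0
  B[11] = 0 XOR 1 = 1
  B[12] = 1 XOR 0 = 1
  B[13] = 1 XOR 0 = 1
  B[14] = 1 XOR 1 = 0
= 100010010001110 (17550 decimal)


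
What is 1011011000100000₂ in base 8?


Group into 3-bit groups: 001011011000100000
  001 = 1
  011 = 3
  011 = 3
  000 = 0
  100 = 4
  000 = 0
= 0o133040


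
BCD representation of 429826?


Each digit → 4-bit binary:
  4 → 0100
  2 → 0010
  9 → 1001
  8 → 1000
  2 → 0010
  6 → 0110
= 0100 0010 1001 1000 0010 0110


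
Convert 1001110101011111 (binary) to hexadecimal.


Group into 4-bit nibbles: 1001110101011111
  1001 = 9
  1101 = D
  0101 = 5
  1111 = F
= 0x9D5F


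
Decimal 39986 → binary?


Divide by 2 repeatedly:
39986 ÷ 2 = 19993 remainder 0
19993 ÷ 2 = 9996 remainder 1
9996 ÷ 2 = 4998 remainder 0
4998 ÷ 2 = 2499 remainder 0
2499 ÷ 2 = 1249 remainder 1
1249 ÷ 2 = 624 remainder 1
624 ÷ 2 = 312 remainder 0
312 ÷ 2 = 156 remainder 0
156 ÷ 2 = 78 remainder 0
78 ÷ 2 = 39 remainder 0
39 ÷ 2 = 19 remainder 1
19 ÷ 2 = 9 remainder 1
9 ÷ 2 = 4 remainder 1
4 ÷ 2 = 2 remainder 0
2 ÷ 2 = 1 remainder 0
1 ÷ 2 = 0 remainder 1
Reading remainders bottom-up:
= 1001110000110010


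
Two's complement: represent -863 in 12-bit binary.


Original: 001101011111
Step 1 - Invert all bits: 110010100000
Step 2 - Add 1: 110010100000 + 1
= 110010100001 (represents -863)


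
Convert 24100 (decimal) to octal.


Divide by 8 repeatedly:
24100 ÷ 8 = 3012 remainder 4
3012 ÷ 8 = 376 remainder 4
376 ÷ 8 = 47 remainder 0
47 ÷ 8 = 5 remainder 7
5 ÷ 8 = 0 remainder 5
Reading remainders bottom-up:
= 0o57044


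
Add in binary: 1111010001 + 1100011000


Align and add column by column (LSB to MSB, carry propagating):
  01111010001
+ 01100011000
  -----------
  col 0: 1 + 0 + 0 (carry in) = 1 → bit 1, carry out 0
  col 1: 0 + 0 + 0 (carry in) = 0 → bit 0, carry out 0
  col 2: 0 + 0 + 0 (carry in) = 0 → bit 0, carry out 0
  col 3: 0 + 1 + 0 (carry in) = 1 → bit 1, carry out 0
  col 4: 1 + 1 + 0 (carry in) = 2 → bit 0, carry out 1
  col 5: 0 + 0 + 1 (carry in) = 1 → bit 1, carry out 0
  col 6: 1 + 0 + 0 (carry in) = 1 → bit 1, carry out 0
  col 7: 1 + 0 + 0 (carry in) = 1 → bit 1, carry out 0
  col 8: 1 + 1 + 0 (carry in) = 2 → bit 0, carry out 1
  col 9: 1 + 1 + 1 (carry in) = 3 → bit 1, carry out 1
  col 10: 0 + 0 + 1 (carry in) = 1 → bit 1, carry out 0
Reading bits MSB→LSB: 11011101001
Strip leading zeros: 11011101001
= 11011101001


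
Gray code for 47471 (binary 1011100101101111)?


Binary: 1011100101101111
Gray code: G = B XOR (B >> 1)
B >> 1 = 0101110010110111
1011100101101111 XOR 0101110010110111:
  1 XOR 0 = 1
  0 XOR 1 = 1
  1 XOR 0 = 1
  1 XOR 1 = 0
  1 XOR 1 = 0
  0 XOR 1 = 1
  0 XOR 0 = 0
  1 XOR 0 = 1
  0 XOR 1 = 1
  1 XOR 0 = 1
  1 XOR 1 = 0
  0 XOR 1 = 1
  1 XOR 0 = 1
  1 XOR 1 = 0
  1 XOR 1 = 0
  1 XOR 1 = 0
= 1110010111011000


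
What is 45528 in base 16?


Divide by 16 repeatedly:
45528 ÷ 16 = 2845 remainder 8 (8)
2845 ÷ 16 = 177 remainder 13 (D)
177 ÷ 16 = 11 remainder 1 (1)
11 ÷ 16 = 0 remainder 11 (B)
Reading remainders bottom-up:
= 0xB1D8


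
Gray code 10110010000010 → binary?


Gray code: 10110010000010
MSB stays the same: 1
Each subsequent bit = prev_binary XOR current_gray:
  B[1] = 1 XOR 0 = 1
  B[2] = 1 XOR 1 = 0
  B[3] = 0 XOR 1 = 1
  B[4] = 1 XOR 0 = 1
  B[5] = 1 XOR 0 = 1
  B[6] = 1 XOR 1 = 0
  B[7] = 0 XOR 0 = 0
  B[8] = 0 XOR 0 = 0
  B[9] = 0 XOR 0 = 0
  B[10] = 0 XOR 0 = 0
  B[11] = 0 XOR 0 = 0
  B[12] = 0 XOR 1 = 1
  B[13] = 1 XOR 0 = 1
= 11011100000011 (14083 decimal)


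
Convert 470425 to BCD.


Each digit → 4-bit binary:
  4 → 0100
  7 → 0111
  0 → 0000
  4 → 0100
  2 → 0010
  5 → 0101
= 0100 0111 0000 0100 0010 0101


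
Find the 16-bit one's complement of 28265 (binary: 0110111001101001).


Original: 0110111001101001
Invert all bits:
  bit 0: 0 → 1
  bit 1: 1 → 0
  bit 2: 1 → 0
  bit 3: 0 → 1
  bit 4: 1 → 0
  bit 5: 1 → 0
  bit 6: 1 → 0
  bit 7: 0 → 1
  bit 8: 0 → 1
  bit 9: 1 → 0
  bit 10: 1 → 0
  bit 11: 0 → 1
  bit 12: 1 → 0
  bit 13: 0 → 1
  bit 14: 0 → 1
  bit 15: 1 → 0
= 1001000110010110


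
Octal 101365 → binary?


Each octal digit → 3 binary bits:
  1 = 001
  0 = 000
  1 = 001
  3 = 011
  6 = 110
  5 = 101
Concatenate: 001 000 001 011 110 101
= 001000001011110101


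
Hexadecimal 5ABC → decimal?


Positional values:
Position 0: C × 16^0 = 12 × 1 = 12
Position 1: B × 16^1 = 11 × 16 = 176
Position 2: A × 16^2 = 10 × 256 = 2560
Position 3: 5 × 16^3 = 5 × 4096 = 20480
Sum = 12 + 176 + 2560 + 20480
= 23228


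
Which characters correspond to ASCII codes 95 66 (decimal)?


Codes (decimal): 95 66
Per-code ASCII lookup:
  95  (special character) → '_'
  66  (range 65-90: uppercase, 66 - 65 = 1) → 'B'
= '_B'


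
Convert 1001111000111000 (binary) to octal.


Group into 3-bit groups: 001001111000111000
  001 = 1
  001 = 1
  111 = 7
  000 = 0
  111 = 7
  000 = 0
= 0o117070


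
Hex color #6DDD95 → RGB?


Hex: #6DDD95
R = 6D₁₆ = 109
G = DD₁₆ = 221
B = 95₁₆ = 149
= RGB(109, 221, 149)


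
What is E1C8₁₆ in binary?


Each hex digit → 4 binary bits:
  E = 1110
  1 = 0001
  C = 1100
  8 = 1000
Concatenate: 1110 0001 1100 1000
= 1110000111001000


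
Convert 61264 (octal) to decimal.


Positional values:
Position 0: 4 × 8^0 = 4
Position 1: 6 × 8^1 = 48
Position 2: 2 × 8^2 = 128
Position 3: 1 × 8^3 = 512
Position 4: 6 × 8^4 = 24576
Sum = 4 + 48 + 128 + 512 + 24576
= 25268


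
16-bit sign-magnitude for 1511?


Sign bit: 0 (positive)
Magnitude: 1511 = 000010111100111
= 0000010111100111


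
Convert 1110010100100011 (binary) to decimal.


Positional values:
Bit 0: 1 × 2^0 = 1
Bit 1: 1 × 2^1 = 2
Bit 5: 1 × 2^5 = 32
Bit 8: 1 × 2^8 = 256
Bit 10: 1 × 2^10 = 1024
Bit 13: 1 × 2^13 = 8192
Bit 14: 1 × 2^14 = 16384
Bit 15: 1 × 2^15 = 32768
Sum = 1 + 2 + 32 + 256 + 1024 + 8192 + 16384 + 32768
= 58659


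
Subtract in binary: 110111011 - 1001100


Align and subtract column by column (LSB to MSB, borrowing when needed):
  110111011
- 001001100
  ---------
  col 0: (1 - 0 borrow-in) - 0 → 1 - 0 = 1, borrow out 0
  col 1: (1 - 0 borrow-in) - 0 → 1 - 0 = 1, borrow out 0
  col 2: (0 - 0 borrow-in) - 1 → borrow from next column: (0+2) - 1 = 1, borrow out 1
  col 3: (1 - 1 borrow-in) - 1 → borrow from next column: (0+2) - 1 = 1, borrow out 1
  col 4: (1 - 1 borrow-in) - 0 → 0 - 0 = 0, borrow out 0
  col 5: (1 - 0 borrow-in) - 0 → 1 - 0 = 1, borrow out 0
  col 6: (0 - 0 borrow-in) - 1 → borrow from next column: (0+2) - 1 = 1, borrow out 1
  col 7: (1 - 1 borrow-in) - 0 → 0 - 0 = 0, borrow out 0
  col 8: (1 - 0 borrow-in) - 0 → 1 - 0 = 1, borrow out 0
Reading bits MSB→LSB: 101101111
Strip leading zeros: 101101111
= 101101111


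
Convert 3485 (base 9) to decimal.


Positional values (base 9):
  5 × 9^0 = 5 × 1 = 5
  8 × 9^1 = 8 × 9 = 72
  4 × 9^2 = 4 × 81 = 324
  3 × 9^3 = 3 × 729 = 2187
Sum = 5 + 72 + 324 + 2187
= 2588


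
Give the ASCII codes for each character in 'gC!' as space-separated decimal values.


String: 'gC!'  (3 characters)
Per-character ASCII lookup:
  'g': lowercase starts at 97: 'g' = 97 + 6 = 103
  'C': uppercase starts at 65: 'C' = 65 + 2 = 67
  '!': special character: '!' = 33
= 103 67 33


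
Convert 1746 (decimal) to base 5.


Divide by 5 repeatedly:
1746 ÷ 5 = 349 remainder 1
349 ÷ 5 = 69 remainder 4
69 ÷ 5 = 13 remainder 4
13 ÷ 5 = 2 remainder 3
2 ÷ 5 = 0 remainder 2
Reading remainders bottom-up:
= 23441


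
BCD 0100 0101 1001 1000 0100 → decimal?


Each 4-bit group → digit:
  0100 → 4
  0101 → 5
  1001 → 9
  1000 → 8
  0100 → 4
= 45984


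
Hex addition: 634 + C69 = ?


Align and add column by column (LSB to MSB, each column mod 16 with carry):
  0634
+ 0C69
  ----
  col 0: 4(4) + 9(9) + 0 (carry in) = 13 → D(13), carry out 0
  col 1: 3(3) + 6(6) + 0 (carry in) = 9 → 9(9), carry out 0
  col 2: 6(6) + C(12) + 0 (carry in) = 18 → 2(2), carry out 1
  col 3: 0(0) + 0(0) + 1 (carry in) = 1 → 1(1), carry out 0
Reading digits MSB→LSB: 129D
Strip leading zeros: 129D
= 0x129D


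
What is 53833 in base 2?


Divide by 2 repeatedly:
53833 ÷ 2 = 26916 remainder 1
26916 ÷ 2 = 13458 remainder 0
13458 ÷ 2 = 6729 remainder 0
6729 ÷ 2 = 3364 remainder 1
3364 ÷ 2 = 1682 remainder 0
1682 ÷ 2 = 841 remainder 0
841 ÷ 2 = 420 remainder 1
420 ÷ 2 = 210 remainder 0
210 ÷ 2 = 105 remainder 0
105 ÷ 2 = 52 remainder 1
52 ÷ 2 = 26 remainder 0
26 ÷ 2 = 13 remainder 0
13 ÷ 2 = 6 remainder 1
6 ÷ 2 = 3 remainder 0
3 ÷ 2 = 1 remainder 1
1 ÷ 2 = 0 remainder 1
Reading remainders bottom-up:
= 1101001001001001


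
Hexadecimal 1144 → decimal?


Positional values:
Position 0: 4 × 16^0 = 4 × 1 = 4
Position 1: 4 × 16^1 = 4 × 16 = 64
Position 2: 1 × 16^2 = 1 × 256 = 256
Position 3: 1 × 16^3 = 1 × 4096 = 4096
Sum = 4 + 64 + 256 + 4096
= 4420


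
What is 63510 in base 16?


Divide by 16 repeatedly:
63510 ÷ 16 = 3969 remainder 6 (6)
3969 ÷ 16 = 248 remainder 1 (1)
248 ÷ 16 = 15 remainder 8 (8)
15 ÷ 16 = 0 remainder 15 (F)
Reading remainders bottom-up:
= 0xF816


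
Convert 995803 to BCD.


Each digit → 4-bit binary:
  9 → 1001
  9 → 1001
  5 → 0101
  8 → 1000
  0 → 0000
  3 → 0011
= 1001 1001 0101 1000 0000 0011


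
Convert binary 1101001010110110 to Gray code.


Binary: 1101001010110110
Gray code: G = B XOR (B >> 1)
B >> 1 = 0110100101011011
1101001010110110 XOR 0110100101011011:
  1 XOR 0 = 1
  1 XOR 1 = 0
  0 XOR 1 = 1
  1 XOR 0 = 1
  0 XOR 1 = 1
  0 XOR 0 = 0
  1 XOR 0 = 1
  0 XOR 1 = 1
  1 XOR 0 = 1
  0 XOR 1 = 1
  1 XOR 0 = 1
  1 XOR 1 = 0
  0 XOR 1 = 1
  1 XOR 0 = 1
  1 XOR 1 = 0
  0 XOR 1 = 1
= 1011101111101101


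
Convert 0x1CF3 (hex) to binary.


Each hex digit → 4 binary bits:
  1 = 0001
  C = 1100
  F = 1111
  3 = 0011
Concatenate: 0001 1100 1111 0011
= 0001110011110011


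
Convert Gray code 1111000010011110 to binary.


Gray code: 1111000010011110
MSB stays the same: 1
Each subsequent bit = prev_binary XOR current_gray:
  B[1] = 1 XOR 1 = 0
  B[2] = 0 XOR 1 = 1
  B[3] = 1 XOR 1 = 0
  B[4] = 0 XOR 0 = 0
  B[5] = 0 XOR 0 = 0
  B[6] = 0 XOR 0 = 0
  B[7] = 0 XOR 0 = 0
  B[8] = 0 XOR 1 = 1
  B[9] = 1 XOR 0 = 1
  B[10] = 1 XOR 0 = 1
  B[11] = 1 XOR 1 = 0
  B[12] = 0 XOR 1 = 1
  B[13] = 1 XOR 1 = 0
  B[14] = 0 XOR 1 = 1
  B[15] = 1 XOR 0 = 1
= 1010000011101011 (41195 decimal)


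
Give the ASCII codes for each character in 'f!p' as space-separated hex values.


String: 'f!p'  (3 characters)
Per-character ASCII lookup:
  'f': lowercase starts at 97: 'f' = 97 + 5 = 102 → 0x66
  '!': special character: '!' = 33 → 0x21
  'p': lowercase starts at 97: 'p' = 97 + 15 = 112 → 0x70
= 0x66 0x21 0x70


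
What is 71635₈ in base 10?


Positional values:
Position 0: 5 × 8^0 = 5
Position 1: 3 × 8^1 = 24
Position 2: 6 × 8^2 = 384
Position 3: 1 × 8^3 = 512
Position 4: 7 × 8^4 = 28672
Sum = 5 + 24 + 384 + 512 + 28672
= 29597


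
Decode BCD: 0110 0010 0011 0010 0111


Each 4-bit group → digit:
  0110 → 6
  0010 → 2
  0011 → 3
  0010 → 2
  0111 → 7
= 62327


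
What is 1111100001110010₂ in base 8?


Group into 3-bit groups: 001111100001110010
  001 = 1
  111 = 7
  100 = 4
  001 = 1
  110 = 6
  010 = 2
= 0o174162


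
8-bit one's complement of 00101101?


Original: 00101101
Invert all bits:
  bit 0: 0 → 1
  bit 1: 0 → 1
  bit 2: 1 → 0
  bit 3: 0 → 1
  bit 4: 1 → 0
  bit 5: 1 → 0
  bit 6: 0 → 1
  bit 7: 1 → 0
= 11010010


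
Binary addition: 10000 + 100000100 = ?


Align and add column by column (LSB to MSB, carry propagating):
  0000010000
+ 0100000100
  ----------
  col 0: 0 + 0 + 0 (carry in) = 0 → bit 0, carry out 0
  col 1: 0 + 0 + 0 (carry in) = 0 → bit 0, carry out 0
  col 2: 0 + 1 + 0 (carry in) = 1 → bit 1, carry out 0
  col 3: 0 + 0 + 0 (carry in) = 0 → bit 0, carry out 0
  col 4: 1 + 0 + 0 (carry in) = 1 → bit 1, carry out 0
  col 5: 0 + 0 + 0 (carry in) = 0 → bit 0, carry out 0
  col 6: 0 + 0 + 0 (carry in) = 0 → bit 0, carry out 0
  col 7: 0 + 0 + 0 (carry in) = 0 → bit 0, carry out 0
  col 8: 0 + 1 + 0 (carry in) = 1 → bit 1, carry out 0
  col 9: 0 + 0 + 0 (carry in) = 0 → bit 0, carry out 0
Reading bits MSB→LSB: 0100010100
Strip leading zeros: 100010100
= 100010100


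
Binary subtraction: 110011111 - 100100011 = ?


Align and subtract column by column (LSB to MSB, borrowing when needed):
  110011111
- 100100011
  ---------
  col 0: (1 - 0 borrow-in) - 1 → 1 - 1 = 0, borrow out 0
  col 1: (1 - 0 borrow-in) - 1 → 1 - 1 = 0, borrow out 0
  col 2: (1 - 0 borrow-in) - 0 → 1 - 0 = 1, borrow out 0
  col 3: (1 - 0 borrow-in) - 0 → 1 - 0 = 1, borrow out 0
  col 4: (1 - 0 borrow-in) - 0 → 1 - 0 = 1, borrow out 0
  col 5: (0 - 0 borrow-in) - 1 → borrow from next column: (0+2) - 1 = 1, borrow out 1
  col 6: (0 - 1 borrow-in) - 0 → borrow from next column: (-1+2) - 0 = 1, borrow out 1
  col 7: (1 - 1 borrow-in) - 0 → 0 - 0 = 0, borrow out 0
  col 8: (1 - 0 borrow-in) - 1 → 1 - 1 = 0, borrow out 0
Reading bits MSB→LSB: 001111100
Strip leading zeros: 1111100
= 1111100


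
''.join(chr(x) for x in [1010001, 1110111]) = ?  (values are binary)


Codes (binary): 1010001 1110111
Per-code ASCII lookup:
  1010001 = 81  (range 65-90: uppercase, 81 - 65 = 16) → 'Q'
  1110111 = 119  (range 97-122: lowercase, 119 - 97 = 22) → 'w'
= 'Qw'


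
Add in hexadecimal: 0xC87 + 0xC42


Align and add column by column (LSB to MSB, each column mod 16 with carry):
  0C87
+ 0C42
  ----
  col 0: 7(7) + 2(2) + 0 (carry in) = 9 → 9(9), carry out 0
  col 1: 8(8) + 4(4) + 0 (carry in) = 12 → C(12), carry out 0
  col 2: C(12) + C(12) + 0 (carry in) = 24 → 8(8), carry out 1
  col 3: 0(0) + 0(0) + 1 (carry in) = 1 → 1(1), carry out 0
Reading digits MSB→LSB: 18C9
Strip leading zeros: 18C9
= 0x18C9


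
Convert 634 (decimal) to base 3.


Divide by 3 repeatedly:
634 ÷ 3 = 211 remainder 1
211 ÷ 3 = 70 remainder 1
70 ÷ 3 = 23 remainder 1
23 ÷ 3 = 7 remainder 2
7 ÷ 3 = 2 remainder 1
2 ÷ 3 = 0 remainder 2
Reading remainders bottom-up:
= 212111


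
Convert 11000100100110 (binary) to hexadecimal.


Group into 4-bit nibbles: 0011000100100110
  0011 = 3
  0001 = 1
  0010 = 2
  0110 = 6
= 0x3126


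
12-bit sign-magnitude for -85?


Sign bit: 1 (negative)
Magnitude: 85 = 00001010101
= 100001010101


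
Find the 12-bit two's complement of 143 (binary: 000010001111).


Original: 000010001111
Step 1 - Invert all bits: 111101110000
Step 2 - Add 1: 111101110000 + 1
= 111101110001 (represents -143)


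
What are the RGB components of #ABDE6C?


Hex: #ABDE6C
R = AB₁₆ = 171
G = DE₁₆ = 222
B = 6C₁₆ = 108
= RGB(171, 222, 108)


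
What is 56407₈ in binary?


Each octal digit → 3 binary bits:
  5 = 101
  6 = 110
  4 = 100
  0 = 000
  7 = 111
Concatenate: 101 110 100 000 111
= 101110100000111


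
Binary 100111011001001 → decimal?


Positional values:
Bit 0: 1 × 2^0 = 1
Bit 3: 1 × 2^3 = 8
Bit 6: 1 × 2^6 = 64
Bit 7: 1 × 2^7 = 128
Bit 9: 1 × 2^9 = 512
Bit 10: 1 × 2^10 = 1024
Bit 11: 1 × 2^11 = 2048
Bit 14: 1 × 2^14 = 16384
Sum = 1 + 8 + 64 + 128 + 512 + 1024 + 2048 + 16384
= 20169


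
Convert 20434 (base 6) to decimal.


Positional values (base 6):
  4 × 6^0 = 4 × 1 = 4
  3 × 6^1 = 3 × 6 = 18
  4 × 6^2 = 4 × 36 = 144
  0 × 6^3 = 0 × 216 = 0
  2 × 6^4 = 2 × 1296 = 2592
Sum = 4 + 18 + 144 + 0 + 2592
= 2758


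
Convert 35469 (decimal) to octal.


Divide by 8 repeatedly:
35469 ÷ 8 = 4433 remainder 5
4433 ÷ 8 = 554 remainder 1
554 ÷ 8 = 69 remainder 2
69 ÷ 8 = 8 remainder 5
8 ÷ 8 = 1 remainder 0
1 ÷ 8 = 0 remainder 1
Reading remainders bottom-up:
= 0o105215


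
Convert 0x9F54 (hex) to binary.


Each hex digit → 4 binary bits:
  9 = 1001
  F = 1111
  5 = 0101
  4 = 0100
Concatenate: 1001 1111 0101 0100
= 1001111101010100


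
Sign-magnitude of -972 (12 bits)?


Sign bit: 1 (negative)
Magnitude: 972 = 01111001100
= 101111001100


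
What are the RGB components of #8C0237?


Hex: #8C0237
R = 8C₁₆ = 140
G = 02₁₆ = 2
B = 37₁₆ = 55
= RGB(140, 2, 55)


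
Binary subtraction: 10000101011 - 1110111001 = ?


Align and subtract column by column (LSB to MSB, borrowing when needed):
  10000101011
- 01110111001
  -----------
  col 0: (1 - 0 borrow-in) - 1 → 1 - 1 = 0, borrow out 0
  col 1: (1 - 0 borrow-in) - 0 → 1 - 0 = 1, borrow out 0
  col 2: (0 - 0 borrow-in) - 0 → 0 - 0 = 0, borrow out 0
  col 3: (1 - 0 borrow-in) - 1 → 1 - 1 = 0, borrow out 0
  col 4: (0 - 0 borrow-in) - 1 → borrow from next column: (0+2) - 1 = 1, borrow out 1
  col 5: (1 - 1 borrow-in) - 1 → borrow from next column: (0+2) - 1 = 1, borrow out 1
  col 6: (0 - 1 borrow-in) - 0 → borrow from next column: (-1+2) - 0 = 1, borrow out 1
  col 7: (0 - 1 borrow-in) - 1 → borrow from next column: (-1+2) - 1 = 0, borrow out 1
  col 8: (0 - 1 borrow-in) - 1 → borrow from next column: (-1+2) - 1 = 0, borrow out 1
  col 9: (0 - 1 borrow-in) - 1 → borrow from next column: (-1+2) - 1 = 0, borrow out 1
  col 10: (1 - 1 borrow-in) - 0 → 0 - 0 = 0, borrow out 0
Reading bits MSB→LSB: 00001110010
Strip leading zeros: 1110010
= 1110010


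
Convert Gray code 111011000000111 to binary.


Gray code: 111011000000111
MSB stays the same: 1
Each subsequent bit = prev_binary XOR current_gray:
  B[1] = 1 XOR 1 = 0
  B[2] = 0 XOR 1 = 1
  B[3] = 1 XOR 0 = 1
  B[4] = 1 XOR 1 = 0
  B[5] = 0 XOR 1 = 1
  B[6] = 1 XOR 0 = 1
  B[7] = 1 XOR 0 = 1
  B[8] = 1 XOR 0 = 1
  B[9] = 1 XOR 0 = 1
  B[10] = 1 XOR 0 = 1
  B[11] = 1 XOR 0 = 1
  B[12] = 1 XOR 1 = 0
  B[13] = 0 XOR 1 = 1
  B[14] = 1 XOR 1 = 0
= 101101111111010 (23546 decimal)


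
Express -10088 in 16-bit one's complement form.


Original: 0010011101101000
Invert all bits:
  bit 0: 0 → 1
  bit 1: 0 → 1
  bit 2: 1 → 0
  bit 3: 0 → 1
  bit 4: 0 → 1
  bit 5: 1 → 0
  bit 6: 1 → 0
  bit 7: 1 → 0
  bit 8: 0 → 1
  bit 9: 1 → 0
  bit 10: 1 → 0
  bit 11: 0 → 1
  bit 12: 1 → 0
  bit 13: 0 → 1
  bit 14: 0 → 1
  bit 15: 0 → 1
= 1101100010010111


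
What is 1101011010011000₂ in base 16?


Group into 4-bit nibbles: 1101011010011000
  1101 = D
  0110 = 6
  1001 = 9
  1000 = 8
= 0xD698


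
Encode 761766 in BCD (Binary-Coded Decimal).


Each digit → 4-bit binary:
  7 → 0111
  6 → 0110
  1 → 0001
  7 → 0111
  6 → 0110
  6 → 0110
= 0111 0110 0001 0111 0110 0110


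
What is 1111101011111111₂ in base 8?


Group into 3-bit groups: 001111101011111111
  001 = 1
  111 = 7
  101 = 5
  011 = 3
  111 = 7
  111 = 7
= 0o175377


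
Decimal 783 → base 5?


Divide by 5 repeatedly:
783 ÷ 5 = 156 remainder 3
156 ÷ 5 = 31 remainder 1
31 ÷ 5 = 6 remainder 1
6 ÷ 5 = 1 remainder 1
1 ÷ 5 = 0 remainder 1
Reading remainders bottom-up:
= 11113


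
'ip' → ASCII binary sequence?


String: 'ip'  (2 characters)
Per-character ASCII lookup:
  'i': lowercase starts at 97: 'i' = 97 + 8 = 105 → 1101001
  'p': lowercase starts at 97: 'p' = 97 + 15 = 112 → 1110000
= 1101001 1110000


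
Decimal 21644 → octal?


Divide by 8 repeatedly:
21644 ÷ 8 = 2705 remainder 4
2705 ÷ 8 = 338 remainder 1
338 ÷ 8 = 42 remainder 2
42 ÷ 8 = 5 remainder 2
5 ÷ 8 = 0 remainder 5
Reading remainders bottom-up:
= 0o52214


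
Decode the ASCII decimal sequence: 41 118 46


Codes (decimal): 41 118 46
Per-code ASCII lookup:
  41  (special character) → ')'
  118  (range 97-122: lowercase, 118 - 97 = 21) → 'v'
  46  (special character) → '.'
= ')v.'


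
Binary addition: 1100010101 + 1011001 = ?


Align and add column by column (LSB to MSB, carry propagating):
  01100010101
+ 00001011001
  -----------
  col 0: 1 + 1 + 0 (carry in) = 2 → bit 0, carry out 1
  col 1: 0 + 0 + 1 (carry in) = 1 → bit 1, carry out 0
  col 2: 1 + 0 + 0 (carry in) = 1 → bit 1, carry out 0
  col 3: 0 + 1 + 0 (carry in) = 1 → bit 1, carry out 0
  col 4: 1 + 1 + 0 (carry in) = 2 → bit 0, carry out 1
  col 5: 0 + 0 + 1 (carry in) = 1 → bit 1, carry out 0
  col 6: 0 + 1 + 0 (carry in) = 1 → bit 1, carry out 0
  col 7: 0 + 0 + 0 (carry in) = 0 → bit 0, carry out 0
  col 8: 1 + 0 + 0 (carry in) = 1 → bit 1, carry out 0
  col 9: 1 + 0 + 0 (carry in) = 1 → bit 1, carry out 0
  col 10: 0 + 0 + 0 (carry in) = 0 → bit 0, carry out 0
Reading bits MSB→LSB: 01101101110
Strip leading zeros: 1101101110
= 1101101110


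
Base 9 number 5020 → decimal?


Positional values (base 9):
  0 × 9^0 = 0 × 1 = 0
  2 × 9^1 = 2 × 9 = 18
  0 × 9^2 = 0 × 81 = 0
  5 × 9^3 = 5 × 729 = 3645
Sum = 0 + 18 + 0 + 3645
= 3663


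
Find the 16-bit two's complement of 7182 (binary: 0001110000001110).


Original: 0001110000001110
Step 1 - Invert all bits: 1110001111110001
Step 2 - Add 1: 1110001111110001 + 1
= 1110001111110010 (represents -7182)


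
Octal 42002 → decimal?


Positional values:
Position 0: 2 × 8^0 = 2
Position 1: 0 × 8^1 = 0
Position 2: 0 × 8^2 = 0
Position 3: 2 × 8^3 = 1024
Position 4: 4 × 8^4 = 16384
Sum = 2 + 0 + 0 + 1024 + 16384
= 17410


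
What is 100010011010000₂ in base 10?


Positional values:
Bit 4: 1 × 2^4 = 16
Bit 6: 1 × 2^6 = 64
Bit 7: 1 × 2^7 = 128
Bit 10: 1 × 2^10 = 1024
Bit 14: 1 × 2^14 = 16384
Sum = 16 + 64 + 128 + 1024 + 16384
= 17616


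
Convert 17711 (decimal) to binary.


Divide by 2 repeatedly:
17711 ÷ 2 = 8855 remainder 1
8855 ÷ 2 = 4427 remainder 1
4427 ÷ 2 = 2213 remainder 1
2213 ÷ 2 = 1106 remainder 1
1106 ÷ 2 = 553 remainder 0
553 ÷ 2 = 276 remainder 1
276 ÷ 2 = 138 remainder 0
138 ÷ 2 = 69 remainder 0
69 ÷ 2 = 34 remainder 1
34 ÷ 2 = 17 remainder 0
17 ÷ 2 = 8 remainder 1
8 ÷ 2 = 4 remainder 0
4 ÷ 2 = 2 remainder 0
2 ÷ 2 = 1 remainder 0
1 ÷ 2 = 0 remainder 1
Reading remainders bottom-up:
= 100010100101111
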